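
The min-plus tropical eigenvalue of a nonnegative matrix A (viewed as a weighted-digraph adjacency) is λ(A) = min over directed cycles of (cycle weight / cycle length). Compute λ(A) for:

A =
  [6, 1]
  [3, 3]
λ(A) = 2

Enumerate directed cycles and compute their means (weight / length). Sample:
  cycle 0 → 0: weight = 6, length = 1, mean = 6/1 ≈ 6.000
  cycle 1 → 1: weight = 3, length = 1, mean = 3/1 ≈ 3.000
  cycle 0 → 1 → 0: weight = 4, length = 2, mean = 4/2 ≈ 2.000
  cycle 1 → 0 → 1: weight = 4, length = 2, mean = 4/2 ≈ 2.000
Minimum mean = 2.000, attained e.g. along the cycle 0 → 1 → 0 with weight 4 and length 2. So λ(A) = 4/2 = 2.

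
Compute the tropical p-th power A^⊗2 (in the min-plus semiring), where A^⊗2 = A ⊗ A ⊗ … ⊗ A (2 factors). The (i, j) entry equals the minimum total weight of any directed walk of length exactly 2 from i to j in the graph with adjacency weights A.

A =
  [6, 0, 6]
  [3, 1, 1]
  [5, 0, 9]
A^⊗2 =
  [3, 1, 1]
  [4, 1, 2]
  [3, 1, 1]

Each entry (A^⊗2)_ij equals the minimum over all length-2 walks i = v_0 → v_1 → … → v_2 = j of Σ_t A[v_t][v_{t+1}]. For example, for (i, j) = (0, 2) we minimise over 3 possible intermediate vertex sequences; the minimum is 1, attained along the walk 0 → 1 → 2.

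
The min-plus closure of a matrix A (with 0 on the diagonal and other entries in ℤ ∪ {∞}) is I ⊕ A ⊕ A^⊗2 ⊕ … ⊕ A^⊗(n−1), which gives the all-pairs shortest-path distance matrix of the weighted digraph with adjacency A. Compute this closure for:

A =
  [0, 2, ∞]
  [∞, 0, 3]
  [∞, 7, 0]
Closure =
  [0, 2, 5]
  [∞, 0, 3]
  [∞, 7, 0]

This is the Floyd-Warshall all-pairs shortest-path computation. For each intermediate vertex k = 0, 1, …, 2, update dist[i][j] ← min(dist[i][j], dist[i][k] + dist[k][j]). The final matrix gives, for each (i, j), the minimum total weight of any directed path from i to j (possibly empty when i = j).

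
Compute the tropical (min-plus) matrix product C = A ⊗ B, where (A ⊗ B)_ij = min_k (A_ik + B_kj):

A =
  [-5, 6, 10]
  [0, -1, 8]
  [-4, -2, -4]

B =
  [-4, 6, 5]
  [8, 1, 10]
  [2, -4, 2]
A ⊗ B =
  [-9, 1, 0]
  [-4, 0, 5]
  [-8, -8, -2]

Apply the min-plus product entry-by-entry:
  C[0][0] = min over k of (A[0][0] + B[0][0] = -5 + -4 = -9, A[0][1] + B[1][0] = 6 + 8 = 14, A[0][2] + B[2][0] = 10 + 2 = 12) = -9 (attained at k = 0)
  C[0][1] = min over k of (A[0][0] + B[0][1] = -5 + 6 = 1, A[0][1] + B[1][1] = 6 + 1 = 7, A[0][2] + B[2][1] = 10 + -4 = 6) = 1 (attained at k = 0)
  C[0][2] = min over k of (A[0][0] + B[0][2] = -5 + 5 = 0, A[0][1] + B[1][2] = 6 + 10 = 16, A[0][2] + B[2][2] = 10 + 2 = 12) = 0 (attained at k = 0)
  C[1][0] = min over k of (A[1][0] + B[0][0] = 0 + -4 = -4, A[1][1] + B[1][0] = -1 + 8 = 7, A[1][2] + B[2][0] = 8 + 2 = 10) = -4 (attained at k = 0)
  C[1][1] = min over k of (A[1][0] + B[0][1] = 0 + 6 = 6, A[1][1] + B[1][1] = -1 + 1 = 0, A[1][2] + B[2][1] = 8 + -4 = 4) = 0 (attained at k = 1)
  C[1][2] = min over k of (A[1][0] + B[0][2] = 0 + 5 = 5, A[1][1] + B[1][2] = -1 + 10 = 9, A[1][2] + B[2][2] = 8 + 2 = 10) = 5 (attained at k = 0)
  C[2][0] = min over k of (A[2][0] + B[0][0] = -4 + -4 = -8, A[2][1] + B[1][0] = -2 + 8 = 6, A[2][2] + B[2][0] = -4 + 2 = -2) = -8 (attained at k = 0)
  C[2][1] = min over k of (A[2][0] + B[0][1] = -4 + 6 = 2, A[2][1] + B[1][1] = -2 + 1 = -1, A[2][2] + B[2][1] = -4 + -4 = -8) = -8 (attained at k = 2)
  C[2][2] = min over k of (A[2][0] + B[0][2] = -4 + 5 = 1, A[2][1] + B[1][2] = -2 + 10 = 8, A[2][2] + B[2][2] = -4 + 2 = -2) = -2 (attained at k = 2)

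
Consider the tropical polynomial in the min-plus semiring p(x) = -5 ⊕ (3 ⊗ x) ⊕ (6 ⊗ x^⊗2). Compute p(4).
p(4) = -5

A tropical monomial a ⊗ x^⊗i evaluates to a + i · x. Evaluating each term at x = 4:
  Term 0 contributes -5 + 0 · 4 = -5
  Term 1 contributes 3 + 1 · 4 = 7
  Term 2 contributes 6 + 2 · 4 = 14
p(4) = ⊕ of these = min[-5, 7, 14] = -5.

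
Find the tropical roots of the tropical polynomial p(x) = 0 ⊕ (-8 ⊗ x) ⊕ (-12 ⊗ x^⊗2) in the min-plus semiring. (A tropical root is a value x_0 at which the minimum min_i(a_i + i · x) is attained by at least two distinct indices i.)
Roots: {4, 8}

Each tropical root is a break point of the lower envelope of the lines y = a_i + i · x (there are 3 lines, with slopes 0, 1, ..., 2). Only the lines that attain the minimum somewhere contribute to roots; other lines are dominated. Here the surviving (envelope) indices are i = 2, i = 1, i = 0.
Intersections between consecutive envelope lines give the roots: for adjacent envelope indices i < j the intersection is x = (a_i − a_j) / (j − i). Reading off the sorted break points: {4, 8}.
Verification: at each break x_0, at least two indices attain the minimum of min_i(a_i + i · x_0).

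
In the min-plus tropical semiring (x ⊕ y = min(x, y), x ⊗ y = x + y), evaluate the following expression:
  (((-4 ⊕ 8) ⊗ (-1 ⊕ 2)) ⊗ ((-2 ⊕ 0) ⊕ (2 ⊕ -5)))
(((-4 ⊕ 8) ⊗ (-1 ⊕ 2)) ⊗ ((-2 ⊕ 0) ⊕ (2 ⊕ -5))) = -10

Expand innermost to outermost. Recall ⊕ takes the minimum of its arguments and ⊗ takes their sum. Working out the expression (((-4 ⊕ 8) ⊗ (-1 ⊕ 2)) ⊗ ((-2 ⊕ 0) ⊕ (2 ⊕ -5))) gives -10.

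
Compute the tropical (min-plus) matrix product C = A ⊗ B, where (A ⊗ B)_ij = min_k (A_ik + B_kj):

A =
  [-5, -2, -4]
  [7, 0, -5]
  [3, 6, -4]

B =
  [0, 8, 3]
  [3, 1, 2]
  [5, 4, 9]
A ⊗ B =
  [-5, -1, -2]
  [0, -1, 2]
  [1, 0, 5]

Apply the min-plus product entry-by-entry:
  C[0][0] = min over k of (A[0][0] + B[0][0] = -5 + 0 = -5, A[0][1] + B[1][0] = -2 + 3 = 1, A[0][2] + B[2][0] = -4 + 5 = 1) = -5 (attained at k = 0)
  C[0][1] = min over k of (A[0][0] + B[0][1] = -5 + 8 = 3, A[0][1] + B[1][1] = -2 + 1 = -1, A[0][2] + B[2][1] = -4 + 4 = 0) = -1 (attained at k = 1)
  C[0][2] = min over k of (A[0][0] + B[0][2] = -5 + 3 = -2, A[0][1] + B[1][2] = -2 + 2 = 0, A[0][2] + B[2][2] = -4 + 9 = 5) = -2 (attained at k = 0)
  C[1][0] = min over k of (A[1][0] + B[0][0] = 7 + 0 = 7, A[1][1] + B[1][0] = 0 + 3 = 3, A[1][2] + B[2][0] = -5 + 5 = 0) = 0 (attained at k = 2)
  C[1][1] = min over k of (A[1][0] + B[0][1] = 7 + 8 = 15, A[1][1] + B[1][1] = 0 + 1 = 1, A[1][2] + B[2][1] = -5 + 4 = -1) = -1 (attained at k = 2)
  C[1][2] = min over k of (A[1][0] + B[0][2] = 7 + 3 = 10, A[1][1] + B[1][2] = 0 + 2 = 2, A[1][2] + B[2][2] = -5 + 9 = 4) = 2 (attained at k = 1)
  C[2][0] = min over k of (A[2][0] + B[0][0] = 3 + 0 = 3, A[2][1] + B[1][0] = 6 + 3 = 9, A[2][2] + B[2][0] = -4 + 5 = 1) = 1 (attained at k = 2)
  C[2][1] = min over k of (A[2][0] + B[0][1] = 3 + 8 = 11, A[2][1] + B[1][1] = 6 + 1 = 7, A[2][2] + B[2][1] = -4 + 4 = 0) = 0 (attained at k = 2)
  C[2][2] = min over k of (A[2][0] + B[0][2] = 3 + 3 = 6, A[2][1] + B[1][2] = 6 + 2 = 8, A[2][2] + B[2][2] = -4 + 9 = 5) = 5 (attained at k = 2)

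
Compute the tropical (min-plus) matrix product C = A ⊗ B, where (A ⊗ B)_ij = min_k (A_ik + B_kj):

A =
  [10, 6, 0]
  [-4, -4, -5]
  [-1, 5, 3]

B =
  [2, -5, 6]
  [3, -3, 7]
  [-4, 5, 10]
A ⊗ B =
  [-4, 3, 10]
  [-9, -9, 2]
  [-1, -6, 5]

Apply the min-plus product entry-by-entry:
  C[0][0] = min over k of (A[0][0] + B[0][0] = 10 + 2 = 12, A[0][1] + B[1][0] = 6 + 3 = 9, A[0][2] + B[2][0] = 0 + -4 = -4) = -4 (attained at k = 2)
  C[0][1] = min over k of (A[0][0] + B[0][1] = 10 + -5 = 5, A[0][1] + B[1][1] = 6 + -3 = 3, A[0][2] + B[2][1] = 0 + 5 = 5) = 3 (attained at k = 1)
  C[0][2] = min over k of (A[0][0] + B[0][2] = 10 + 6 = 16, A[0][1] + B[1][2] = 6 + 7 = 13, A[0][2] + B[2][2] = 0 + 10 = 10) = 10 (attained at k = 2)
  C[1][0] = min over k of (A[1][0] + B[0][0] = -4 + 2 = -2, A[1][1] + B[1][0] = -4 + 3 = -1, A[1][2] + B[2][0] = -5 + -4 = -9) = -9 (attained at k = 2)
  C[1][1] = min over k of (A[1][0] + B[0][1] = -4 + -5 = -9, A[1][1] + B[1][1] = -4 + -3 = -7, A[1][2] + B[2][1] = -5 + 5 = 0) = -9 (attained at k = 0)
  C[1][2] = min over k of (A[1][0] + B[0][2] = -4 + 6 = 2, A[1][1] + B[1][2] = -4 + 7 = 3, A[1][2] + B[2][2] = -5 + 10 = 5) = 2 (attained at k = 0)
  C[2][0] = min over k of (A[2][0] + B[0][0] = -1 + 2 = 1, A[2][1] + B[1][0] = 5 + 3 = 8, A[2][2] + B[2][0] = 3 + -4 = -1) = -1 (attained at k = 2)
  C[2][1] = min over k of (A[2][0] + B[0][1] = -1 + -5 = -6, A[2][1] + B[1][1] = 5 + -3 = 2, A[2][2] + B[2][1] = 3 + 5 = 8) = -6 (attained at k = 0)
  C[2][2] = min over k of (A[2][0] + B[0][2] = -1 + 6 = 5, A[2][1] + B[1][2] = 5 + 7 = 12, A[2][2] + B[2][2] = 3 + 10 = 13) = 5 (attained at k = 0)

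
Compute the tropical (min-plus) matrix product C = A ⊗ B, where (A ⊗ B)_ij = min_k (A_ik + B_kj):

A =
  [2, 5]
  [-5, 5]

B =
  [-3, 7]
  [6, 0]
A ⊗ B =
  [-1, 5]
  [-8, 2]

Apply the min-plus product entry-by-entry:
  C[0][0] = min over k of (A[0][0] + B[0][0] = 2 + -3 = -1, A[0][1] + B[1][0] = 5 + 6 = 11) = -1 (attained at k = 0)
  C[0][1] = min over k of (A[0][0] + B[0][1] = 2 + 7 = 9, A[0][1] + B[1][1] = 5 + 0 = 5) = 5 (attained at k = 1)
  C[1][0] = min over k of (A[1][0] + B[0][0] = -5 + -3 = -8, A[1][1] + B[1][0] = 5 + 6 = 11) = -8 (attained at k = 0)
  C[1][1] = min over k of (A[1][0] + B[0][1] = -5 + 7 = 2, A[1][1] + B[1][1] = 5 + 0 = 5) = 2 (attained at k = 0)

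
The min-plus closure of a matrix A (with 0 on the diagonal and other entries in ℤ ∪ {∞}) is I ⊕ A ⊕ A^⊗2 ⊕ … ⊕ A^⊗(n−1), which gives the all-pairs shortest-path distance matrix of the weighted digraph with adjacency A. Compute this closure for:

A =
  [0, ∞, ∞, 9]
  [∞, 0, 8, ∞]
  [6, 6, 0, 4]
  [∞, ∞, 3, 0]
Closure =
  [0, 18, 12, 9]
  [14, 0, 8, 12]
  [6, 6, 0, 4]
  [9, 9, 3, 0]

This is the Floyd-Warshall all-pairs shortest-path computation. For each intermediate vertex k = 0, 1, …, 3, update dist[i][j] ← min(dist[i][j], dist[i][k] + dist[k][j]). The final matrix gives, for each (i, j), the minimum total weight of any directed path from i to j (possibly empty when i = j).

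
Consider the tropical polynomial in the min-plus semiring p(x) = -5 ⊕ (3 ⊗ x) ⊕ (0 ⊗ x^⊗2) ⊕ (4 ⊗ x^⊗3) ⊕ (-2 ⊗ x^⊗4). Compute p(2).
p(2) = -5

A tropical monomial a ⊗ x^⊗i evaluates to a + i · x. Evaluating each term at x = 2:
  Term 0 contributes -5 + 0 · 2 = -5
  Term 1 contributes 3 + 1 · 2 = 5
  Term 2 contributes 0 + 2 · 2 = 4
  Term 3 contributes 4 + 3 · 2 = 10
  Term 4 contributes -2 + 4 · 2 = 6
p(2) = ⊕ of these = min[-5, 5, 4, 10, 6] = -5.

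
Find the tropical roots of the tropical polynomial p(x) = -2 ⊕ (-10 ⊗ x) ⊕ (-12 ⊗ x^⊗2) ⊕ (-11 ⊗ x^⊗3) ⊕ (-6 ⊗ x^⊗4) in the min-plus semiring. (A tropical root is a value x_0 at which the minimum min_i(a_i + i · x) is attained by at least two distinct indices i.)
Roots: {-5, -1, 2, 8}

Each tropical root is a break point of the lower envelope of the lines y = a_i + i · x (there are 5 lines, with slopes 0, 1, ..., 4). Only the lines that attain the minimum somewhere contribute to roots; other lines are dominated. Here the surviving (envelope) indices are i = 4, i = 3, i = 2, i = 1, i = 0.
Intersections between consecutive envelope lines give the roots: for adjacent envelope indices i < j the intersection is x = (a_i − a_j) / (j − i). Reading off the sorted break points: {-5, -1, 2, 8}.
Verification: at each break x_0, at least two indices attain the minimum of min_i(a_i + i · x_0).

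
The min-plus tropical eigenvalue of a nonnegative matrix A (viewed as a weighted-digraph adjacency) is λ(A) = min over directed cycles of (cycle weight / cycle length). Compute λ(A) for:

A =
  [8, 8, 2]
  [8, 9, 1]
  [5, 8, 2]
λ(A) = 2

Enumerate directed cycles and compute their means (weight / length). Sample:
  cycle 0 → 0: weight = 8, length = 1, mean = 8/1 ≈ 8.000
  cycle 1 → 1: weight = 9, length = 1, mean = 9/1 ≈ 9.000
  cycle 2 → 2: weight = 2, length = 1, mean = 2/1 ≈ 2.000
  cycle 0 → 1 → 0: weight = 16, length = 2, mean = 16/2 ≈ 8.000
  cycle 0 → 2 → 0: weight = 7, length = 2, mean = 7/2 ≈ 3.500
  cycle 1 → 0 → 1: weight = 16, length = 2, mean = 16/2 ≈ 8.000
Minimum mean = 2.000, attained e.g. along the cycle 2 → 2 with weight 2 and length 1. So λ(A) = 2/1 = 2.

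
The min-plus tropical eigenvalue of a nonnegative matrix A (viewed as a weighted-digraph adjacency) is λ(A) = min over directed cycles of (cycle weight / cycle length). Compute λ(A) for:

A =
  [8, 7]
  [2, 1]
λ(A) = 1

Enumerate directed cycles and compute their means (weight / length). Sample:
  cycle 0 → 0: weight = 8, length = 1, mean = 8/1 ≈ 8.000
  cycle 1 → 1: weight = 1, length = 1, mean = 1/1 ≈ 1.000
  cycle 0 → 1 → 0: weight = 9, length = 2, mean = 9/2 ≈ 4.500
  cycle 1 → 0 → 1: weight = 9, length = 2, mean = 9/2 ≈ 4.500
Minimum mean = 1.000, attained e.g. along the cycle 1 → 1 with weight 1 and length 1. So λ(A) = 1/1 = 1.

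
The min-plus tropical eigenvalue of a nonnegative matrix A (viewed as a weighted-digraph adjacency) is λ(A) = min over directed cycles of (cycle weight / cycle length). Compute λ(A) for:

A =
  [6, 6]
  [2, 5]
λ(A) = 4

Enumerate directed cycles and compute their means (weight / length). Sample:
  cycle 0 → 0: weight = 6, length = 1, mean = 6/1 ≈ 6.000
  cycle 1 → 1: weight = 5, length = 1, mean = 5/1 ≈ 5.000
  cycle 0 → 1 → 0: weight = 8, length = 2, mean = 8/2 ≈ 4.000
  cycle 1 → 0 → 1: weight = 8, length = 2, mean = 8/2 ≈ 4.000
Minimum mean = 4.000, attained e.g. along the cycle 0 → 1 → 0 with weight 8 and length 2. So λ(A) = 8/2 = 4.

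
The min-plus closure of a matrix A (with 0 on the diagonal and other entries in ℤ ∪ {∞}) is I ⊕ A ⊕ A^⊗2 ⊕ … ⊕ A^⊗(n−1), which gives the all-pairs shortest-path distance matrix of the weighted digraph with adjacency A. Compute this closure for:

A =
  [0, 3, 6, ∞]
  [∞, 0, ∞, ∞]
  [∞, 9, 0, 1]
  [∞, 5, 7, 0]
Closure =
  [0, 3, 6, 7]
  [∞, 0, ∞, ∞]
  [∞, 6, 0, 1]
  [∞, 5, 7, 0]

This is the Floyd-Warshall all-pairs shortest-path computation. For each intermediate vertex k = 0, 1, …, 3, update dist[i][j] ← min(dist[i][j], dist[i][k] + dist[k][j]). The final matrix gives, for each (i, j), the minimum total weight of any directed path from i to j (possibly empty when i = j).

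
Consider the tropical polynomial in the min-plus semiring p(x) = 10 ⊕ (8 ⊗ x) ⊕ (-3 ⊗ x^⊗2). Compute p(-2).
p(-2) = -7

A tropical monomial a ⊗ x^⊗i evaluates to a + i · x. Evaluating each term at x = -2:
  Term 0 contributes 10 + 0 · -2 = 10
  Term 1 contributes 8 + 1 · -2 = 6
  Term 2 contributes -3 + 2 · -2 = -7
p(-2) = ⊕ of these = min[10, 6, -7] = -7.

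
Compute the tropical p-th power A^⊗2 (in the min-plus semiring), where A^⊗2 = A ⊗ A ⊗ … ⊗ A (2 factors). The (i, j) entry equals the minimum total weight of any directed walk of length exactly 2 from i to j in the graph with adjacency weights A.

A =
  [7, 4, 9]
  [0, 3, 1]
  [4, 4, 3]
A^⊗2 =
  [4, 7, 5]
  [3, 4, 4]
  [4, 7, 5]

Each entry (A^⊗2)_ij equals the minimum over all length-2 walks i = v_0 → v_1 → … → v_2 = j of Σ_t A[v_t][v_{t+1}]. For example, for (i, j) = (0, 2) we minimise over 3 possible intermediate vertex sequences; the minimum is 5, attained along the walk 0 → 1 → 2.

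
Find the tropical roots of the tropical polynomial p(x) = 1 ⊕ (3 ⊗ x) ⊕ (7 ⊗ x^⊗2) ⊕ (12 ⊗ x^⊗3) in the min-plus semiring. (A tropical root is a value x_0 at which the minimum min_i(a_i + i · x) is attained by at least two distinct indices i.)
Roots: {-5, -4, -2}

Each tropical root is a break point of the lower envelope of the lines y = a_i + i · x (there are 4 lines, with slopes 0, 1, ..., 3). Only the lines that attain the minimum somewhere contribute to roots; other lines are dominated. Here the surviving (envelope) indices are i = 3, i = 2, i = 1, i = 0.
Intersections between consecutive envelope lines give the roots: for adjacent envelope indices i < j the intersection is x = (a_i − a_j) / (j − i). Reading off the sorted break points: {-5, -4, -2}.
Verification: at each break x_0, at least two indices attain the minimum of min_i(a_i + i · x_0).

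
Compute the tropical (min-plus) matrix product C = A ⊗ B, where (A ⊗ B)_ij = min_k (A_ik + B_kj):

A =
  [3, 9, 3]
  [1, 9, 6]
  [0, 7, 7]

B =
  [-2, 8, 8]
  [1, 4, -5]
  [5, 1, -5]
A ⊗ B =
  [1, 4, -2]
  [-1, 7, 1]
  [-2, 8, 2]

Apply the min-plus product entry-by-entry:
  C[0][0] = min over k of (A[0][0] + B[0][0] = 3 + -2 = 1, A[0][1] + B[1][0] = 9 + 1 = 10, A[0][2] + B[2][0] = 3 + 5 = 8) = 1 (attained at k = 0)
  C[0][1] = min over k of (A[0][0] + B[0][1] = 3 + 8 = 11, A[0][1] + B[1][1] = 9 + 4 = 13, A[0][2] + B[2][1] = 3 + 1 = 4) = 4 (attained at k = 2)
  C[0][2] = min over k of (A[0][0] + B[0][2] = 3 + 8 = 11, A[0][1] + B[1][2] = 9 + -5 = 4, A[0][2] + B[2][2] = 3 + -5 = -2) = -2 (attained at k = 2)
  C[1][0] = min over k of (A[1][0] + B[0][0] = 1 + -2 = -1, A[1][1] + B[1][0] = 9 + 1 = 10, A[1][2] + B[2][0] = 6 + 5 = 11) = -1 (attained at k = 0)
  C[1][1] = min over k of (A[1][0] + B[0][1] = 1 + 8 = 9, A[1][1] + B[1][1] = 9 + 4 = 13, A[1][2] + B[2][1] = 6 + 1 = 7) = 7 (attained at k = 2)
  C[1][2] = min over k of (A[1][0] + B[0][2] = 1 + 8 = 9, A[1][1] + B[1][2] = 9 + -5 = 4, A[1][2] + B[2][2] = 6 + -5 = 1) = 1 (attained at k = 2)
  C[2][0] = min over k of (A[2][0] + B[0][0] = 0 + -2 = -2, A[2][1] + B[1][0] = 7 + 1 = 8, A[2][2] + B[2][0] = 7 + 5 = 12) = -2 (attained at k = 0)
  C[2][1] = min over k of (A[2][0] + B[0][1] = 0 + 8 = 8, A[2][1] + B[1][1] = 7 + 4 = 11, A[2][2] + B[2][1] = 7 + 1 = 8) = 8 (attained at k = 0)
  C[2][2] = min over k of (A[2][0] + B[0][2] = 0 + 8 = 8, A[2][1] + B[1][2] = 7 + -5 = 2, A[2][2] + B[2][2] = 7 + -5 = 2) = 2 (attained at k = 1)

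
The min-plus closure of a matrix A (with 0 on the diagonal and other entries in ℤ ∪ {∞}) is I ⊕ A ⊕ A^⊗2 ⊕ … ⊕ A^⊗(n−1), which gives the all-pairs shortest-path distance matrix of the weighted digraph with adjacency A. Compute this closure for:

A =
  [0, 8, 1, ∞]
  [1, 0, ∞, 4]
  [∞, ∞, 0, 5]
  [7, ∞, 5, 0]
Closure =
  [0, 8, 1, 6]
  [1, 0, 2, 4]
  [12, 20, 0, 5]
  [7, 15, 5, 0]

This is the Floyd-Warshall all-pairs shortest-path computation. For each intermediate vertex k = 0, 1, …, 3, update dist[i][j] ← min(dist[i][j], dist[i][k] + dist[k][j]). The final matrix gives, for each (i, j), the minimum total weight of any directed path from i to j (possibly empty when i = j).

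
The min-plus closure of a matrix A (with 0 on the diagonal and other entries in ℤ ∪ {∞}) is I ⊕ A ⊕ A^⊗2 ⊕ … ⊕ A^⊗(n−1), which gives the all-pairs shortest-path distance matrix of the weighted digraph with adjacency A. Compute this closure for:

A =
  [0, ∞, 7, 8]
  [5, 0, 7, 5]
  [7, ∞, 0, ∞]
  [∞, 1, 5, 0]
Closure =
  [0, 9, 7, 8]
  [5, 0, 7, 5]
  [7, 16, 0, 15]
  [6, 1, 5, 0]

This is the Floyd-Warshall all-pairs shortest-path computation. For each intermediate vertex k = 0, 1, …, 3, update dist[i][j] ← min(dist[i][j], dist[i][k] + dist[k][j]). The final matrix gives, for each (i, j), the minimum total weight of any directed path from i to j (possibly empty when i = j).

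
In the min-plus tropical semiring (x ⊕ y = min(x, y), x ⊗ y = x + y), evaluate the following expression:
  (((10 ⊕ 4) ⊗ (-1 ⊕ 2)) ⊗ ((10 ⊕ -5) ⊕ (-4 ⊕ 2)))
(((10 ⊕ 4) ⊗ (-1 ⊕ 2)) ⊗ ((10 ⊕ -5) ⊕ (-4 ⊕ 2))) = -2

Expand innermost to outermost. Recall ⊕ takes the minimum of its arguments and ⊗ takes their sum. Working out the expression (((10 ⊕ 4) ⊗ (-1 ⊕ 2)) ⊗ ((10 ⊕ -5) ⊕ (-4 ⊕ 2))) gives -2.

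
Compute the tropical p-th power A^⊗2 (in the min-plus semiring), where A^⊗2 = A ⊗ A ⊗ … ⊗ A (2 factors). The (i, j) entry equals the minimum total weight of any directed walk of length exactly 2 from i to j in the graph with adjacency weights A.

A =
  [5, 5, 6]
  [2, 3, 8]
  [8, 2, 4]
A^⊗2 =
  [7, 8, 10]
  [5, 6, 8]
  [4, 5, 8]

Each entry (A^⊗2)_ij equals the minimum over all length-2 walks i = v_0 → v_1 → … → v_2 = j of Σ_t A[v_t][v_{t+1}]. For example, for (i, j) = (0, 2) we minimise over 3 possible intermediate vertex sequences; the minimum is 10, attained along the walk 0 → 2 → 2.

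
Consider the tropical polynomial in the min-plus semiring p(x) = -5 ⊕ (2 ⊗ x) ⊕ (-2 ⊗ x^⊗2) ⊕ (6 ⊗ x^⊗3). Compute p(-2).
p(-2) = -6

A tropical monomial a ⊗ x^⊗i evaluates to a + i · x. Evaluating each term at x = -2:
  Term 0 contributes -5 + 0 · -2 = -5
  Term 1 contributes 2 + 1 · -2 = 0
  Term 2 contributes -2 + 2 · -2 = -6
  Term 3 contributes 6 + 3 · -2 = 0
p(-2) = ⊕ of these = min[-5, 0, -6, 0] = -6.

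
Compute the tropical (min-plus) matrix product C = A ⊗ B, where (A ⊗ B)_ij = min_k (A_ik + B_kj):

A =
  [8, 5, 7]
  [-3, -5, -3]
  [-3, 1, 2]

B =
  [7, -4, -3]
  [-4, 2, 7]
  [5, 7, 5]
A ⊗ B =
  [1, 4, 5]
  [-9, -7, -6]
  [-3, -7, -6]

Apply the min-plus product entry-by-entry:
  C[0][0] = min over k of (A[0][0] + B[0][0] = 8 + 7 = 15, A[0][1] + B[1][0] = 5 + -4 = 1, A[0][2] + B[2][0] = 7 + 5 = 12) = 1 (attained at k = 1)
  C[0][1] = min over k of (A[0][0] + B[0][1] = 8 + -4 = 4, A[0][1] + B[1][1] = 5 + 2 = 7, A[0][2] + B[2][1] = 7 + 7 = 14) = 4 (attained at k = 0)
  C[0][2] = min over k of (A[0][0] + B[0][2] = 8 + -3 = 5, A[0][1] + B[1][2] = 5 + 7 = 12, A[0][2] + B[2][2] = 7 + 5 = 12) = 5 (attained at k = 0)
  C[1][0] = min over k of (A[1][0] + B[0][0] = -3 + 7 = 4, A[1][1] + B[1][0] = -5 + -4 = -9, A[1][2] + B[2][0] = -3 + 5 = 2) = -9 (attained at k = 1)
  C[1][1] = min over k of (A[1][0] + B[0][1] = -3 + -4 = -7, A[1][1] + B[1][1] = -5 + 2 = -3, A[1][2] + B[2][1] = -3 + 7 = 4) = -7 (attained at k = 0)
  C[1][2] = min over k of (A[1][0] + B[0][2] = -3 + -3 = -6, A[1][1] + B[1][2] = -5 + 7 = 2, A[1][2] + B[2][2] = -3 + 5 = 2) = -6 (attained at k = 0)
  C[2][0] = min over k of (A[2][0] + B[0][0] = -3 + 7 = 4, A[2][1] + B[1][0] = 1 + -4 = -3, A[2][2] + B[2][0] = 2 + 5 = 7) = -3 (attained at k = 1)
  C[2][1] = min over k of (A[2][0] + B[0][1] = -3 + -4 = -7, A[2][1] + B[1][1] = 1 + 2 = 3, A[2][2] + B[2][1] = 2 + 7 = 9) = -7 (attained at k = 0)
  C[2][2] = min over k of (A[2][0] + B[0][2] = -3 + -3 = -6, A[2][1] + B[1][2] = 1 + 7 = 8, A[2][2] + B[2][2] = 2 + 5 = 7) = -6 (attained at k = 0)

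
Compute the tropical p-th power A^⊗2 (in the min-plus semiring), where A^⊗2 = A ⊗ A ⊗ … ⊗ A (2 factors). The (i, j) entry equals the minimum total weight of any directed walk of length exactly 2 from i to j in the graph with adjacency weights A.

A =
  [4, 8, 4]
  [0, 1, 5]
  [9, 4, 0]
A^⊗2 =
  [8, 8, 4]
  [1, 2, 4]
  [4, 4, 0]

Each entry (A^⊗2)_ij equals the minimum over all length-2 walks i = v_0 → v_1 → … → v_2 = j of Σ_t A[v_t][v_{t+1}]. For example, for (i, j) = (0, 2) we minimise over 3 possible intermediate vertex sequences; the minimum is 4, attained along the walk 0 → 2 → 2.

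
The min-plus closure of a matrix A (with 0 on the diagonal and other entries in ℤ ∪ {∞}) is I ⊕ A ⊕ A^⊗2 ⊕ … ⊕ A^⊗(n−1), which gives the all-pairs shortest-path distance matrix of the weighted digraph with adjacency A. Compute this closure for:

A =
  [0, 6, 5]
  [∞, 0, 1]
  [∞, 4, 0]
Closure =
  [0, 6, 5]
  [∞, 0, 1]
  [∞, 4, 0]

This is the Floyd-Warshall all-pairs shortest-path computation. For each intermediate vertex k = 0, 1, …, 2, update dist[i][j] ← min(dist[i][j], dist[i][k] + dist[k][j]). The final matrix gives, for each (i, j), the minimum total weight of any directed path from i to j (possibly empty when i = j).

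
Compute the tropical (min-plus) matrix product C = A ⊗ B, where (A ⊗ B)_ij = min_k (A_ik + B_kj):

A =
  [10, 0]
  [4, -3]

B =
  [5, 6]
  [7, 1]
A ⊗ B =
  [7, 1]
  [4, -2]

Apply the min-plus product entry-by-entry:
  C[0][0] = min over k of (A[0][0] + B[0][0] = 10 + 5 = 15, A[0][1] + B[1][0] = 0 + 7 = 7) = 7 (attained at k = 1)
  C[0][1] = min over k of (A[0][0] + B[0][1] = 10 + 6 = 16, A[0][1] + B[1][1] = 0 + 1 = 1) = 1 (attained at k = 1)
  C[1][0] = min over k of (A[1][0] + B[0][0] = 4 + 5 = 9, A[1][1] + B[1][0] = -3 + 7 = 4) = 4 (attained at k = 1)
  C[1][1] = min over k of (A[1][0] + B[0][1] = 4 + 6 = 10, A[1][1] + B[1][1] = -3 + 1 = -2) = -2 (attained at k = 1)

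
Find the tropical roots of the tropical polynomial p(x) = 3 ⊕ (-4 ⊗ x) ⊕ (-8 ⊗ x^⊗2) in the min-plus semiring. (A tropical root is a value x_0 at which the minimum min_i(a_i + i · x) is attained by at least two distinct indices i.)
Roots: {4, 7}

Each tropical root is a break point of the lower envelope of the lines y = a_i + i · x (there are 3 lines, with slopes 0, 1, ..., 2). Only the lines that attain the minimum somewhere contribute to roots; other lines are dominated. Here the surviving (envelope) indices are i = 2, i = 1, i = 0.
Intersections between consecutive envelope lines give the roots: for adjacent envelope indices i < j the intersection is x = (a_i − a_j) / (j − i). Reading off the sorted break points: {4, 7}.
Verification: at each break x_0, at least two indices attain the minimum of min_i(a_i + i · x_0).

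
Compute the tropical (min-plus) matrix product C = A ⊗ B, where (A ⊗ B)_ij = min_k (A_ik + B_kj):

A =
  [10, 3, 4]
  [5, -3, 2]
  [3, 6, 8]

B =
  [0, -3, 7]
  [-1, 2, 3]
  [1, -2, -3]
A ⊗ B =
  [2, 2, 1]
  [-4, -1, -1]
  [3, 0, 5]

Apply the min-plus product entry-by-entry:
  C[0][0] = min over k of (A[0][0] + B[0][0] = 10 + 0 = 10, A[0][1] + B[1][0] = 3 + -1 = 2, A[0][2] + B[2][0] = 4 + 1 = 5) = 2 (attained at k = 1)
  C[0][1] = min over k of (A[0][0] + B[0][1] = 10 + -3 = 7, A[0][1] + B[1][1] = 3 + 2 = 5, A[0][2] + B[2][1] = 4 + -2 = 2) = 2 (attained at k = 2)
  C[0][2] = min over k of (A[0][0] + B[0][2] = 10 + 7 = 17, A[0][1] + B[1][2] = 3 + 3 = 6, A[0][2] + B[2][2] = 4 + -3 = 1) = 1 (attained at k = 2)
  C[1][0] = min over k of (A[1][0] + B[0][0] = 5 + 0 = 5, A[1][1] + B[1][0] = -3 + -1 = -4, A[1][2] + B[2][0] = 2 + 1 = 3) = -4 (attained at k = 1)
  C[1][1] = min over k of (A[1][0] + B[0][1] = 5 + -3 = 2, A[1][1] + B[1][1] = -3 + 2 = -1, A[1][2] + B[2][1] = 2 + -2 = 0) = -1 (attained at k = 1)
  C[1][2] = min over k of (A[1][0] + B[0][2] = 5 + 7 = 12, A[1][1] + B[1][2] = -3 + 3 = 0, A[1][2] + B[2][2] = 2 + -3 = -1) = -1 (attained at k = 2)
  C[2][0] = min over k of (A[2][0] + B[0][0] = 3 + 0 = 3, A[2][1] + B[1][0] = 6 + -1 = 5, A[2][2] + B[2][0] = 8 + 1 = 9) = 3 (attained at k = 0)
  C[2][1] = min over k of (A[2][0] + B[0][1] = 3 + -3 = 0, A[2][1] + B[1][1] = 6 + 2 = 8, A[2][2] + B[2][1] = 8 + -2 = 6) = 0 (attained at k = 0)
  C[2][2] = min over k of (A[2][0] + B[0][2] = 3 + 7 = 10, A[2][1] + B[1][2] = 6 + 3 = 9, A[2][2] + B[2][2] = 8 + -3 = 5) = 5 (attained at k = 2)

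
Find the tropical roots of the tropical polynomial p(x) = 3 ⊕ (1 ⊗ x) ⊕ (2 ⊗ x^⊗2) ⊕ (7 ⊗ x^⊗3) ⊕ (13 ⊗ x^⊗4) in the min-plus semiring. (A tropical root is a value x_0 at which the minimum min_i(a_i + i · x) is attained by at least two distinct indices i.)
Roots: {-6, -5, -1, 2}

Each tropical root is a break point of the lower envelope of the lines y = a_i + i · x (there are 5 lines, with slopes 0, 1, ..., 4). Only the lines that attain the minimum somewhere contribute to roots; other lines are dominated. Here the surviving (envelope) indices are i = 4, i = 3, i = 2, i = 1, i = 0.
Intersections between consecutive envelope lines give the roots: for adjacent envelope indices i < j the intersection is x = (a_i − a_j) / (j − i). Reading off the sorted break points: {-6, -5, -1, 2}.
Verification: at each break x_0, at least two indices attain the minimum of min_i(a_i + i · x_0).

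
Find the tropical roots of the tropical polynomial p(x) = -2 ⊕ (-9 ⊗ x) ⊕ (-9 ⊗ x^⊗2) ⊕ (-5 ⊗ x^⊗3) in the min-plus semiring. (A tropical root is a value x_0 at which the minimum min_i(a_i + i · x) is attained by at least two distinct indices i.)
Roots: {-4, 0, 7}

Each tropical root is a break point of the lower envelope of the lines y = a_i + i · x (there are 4 lines, with slopes 0, 1, ..., 3). Only the lines that attain the minimum somewhere contribute to roots; other lines are dominated. Here the surviving (envelope) indices are i = 3, i = 2, i = 1, i = 0.
Intersections between consecutive envelope lines give the roots: for adjacent envelope indices i < j the intersection is x = (a_i − a_j) / (j − i). Reading off the sorted break points: {-4, 0, 7}.
Verification: at each break x_0, at least two indices attain the minimum of min_i(a_i + i · x_0).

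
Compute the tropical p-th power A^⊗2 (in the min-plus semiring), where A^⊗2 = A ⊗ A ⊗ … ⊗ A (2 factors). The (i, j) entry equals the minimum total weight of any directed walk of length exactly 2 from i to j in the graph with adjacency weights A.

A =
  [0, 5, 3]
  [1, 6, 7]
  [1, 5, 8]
A^⊗2 =
  [0, 5, 3]
  [1, 6, 4]
  [1, 6, 4]

Each entry (A^⊗2)_ij equals the minimum over all length-2 walks i = v_0 → v_1 → … → v_2 = j of Σ_t A[v_t][v_{t+1}]. For example, for (i, j) = (0, 2) we minimise over 3 possible intermediate vertex sequences; the minimum is 3, attained along the walk 0 → 0 → 2.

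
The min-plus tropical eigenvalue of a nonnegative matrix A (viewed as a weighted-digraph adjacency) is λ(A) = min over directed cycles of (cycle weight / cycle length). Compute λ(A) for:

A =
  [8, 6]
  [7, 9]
λ(A) = 13/2

Enumerate directed cycles and compute their means (weight / length). Sample:
  cycle 0 → 0: weight = 8, length = 1, mean = 8/1 ≈ 8.000
  cycle 1 → 1: weight = 9, length = 1, mean = 9/1 ≈ 9.000
  cycle 0 → 1 → 0: weight = 13, length = 2, mean = 13/2 ≈ 6.500
  cycle 1 → 0 → 1: weight = 13, length = 2, mean = 13/2 ≈ 6.500
Minimum mean = 6.500, attained e.g. along the cycle 0 → 1 → 0 with weight 13 and length 2. So λ(A) = 13/2 = 13/2.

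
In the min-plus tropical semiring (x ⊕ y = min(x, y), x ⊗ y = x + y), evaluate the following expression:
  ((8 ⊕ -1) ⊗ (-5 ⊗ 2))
((8 ⊕ -1) ⊗ (-5 ⊗ 2)) = -4

Expand innermost to outermost. Recall ⊕ takes the minimum of its arguments and ⊗ takes their sum. Working out the expression ((8 ⊕ -1) ⊗ (-5 ⊗ 2)) gives -4.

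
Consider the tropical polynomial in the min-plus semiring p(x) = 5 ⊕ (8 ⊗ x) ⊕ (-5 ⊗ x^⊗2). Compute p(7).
p(7) = 5

A tropical monomial a ⊗ x^⊗i evaluates to a + i · x. Evaluating each term at x = 7:
  Term 0 contributes 5 + 0 · 7 = 5
  Term 1 contributes 8 + 1 · 7 = 15
  Term 2 contributes -5 + 2 · 7 = 9
p(7) = ⊕ of these = min[5, 15, 9] = 5.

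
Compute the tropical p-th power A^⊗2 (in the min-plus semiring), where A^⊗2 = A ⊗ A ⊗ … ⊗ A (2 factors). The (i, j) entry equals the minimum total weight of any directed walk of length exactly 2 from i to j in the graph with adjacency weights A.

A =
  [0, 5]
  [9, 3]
A^⊗2 =
  [0, 5]
  [9, 6]

Each entry (A^⊗2)_ij equals the minimum over all length-2 walks i = v_0 → v_1 → … → v_2 = j of Σ_t A[v_t][v_{t+1}]. For example, for (i, j) = (0, 1) we minimise over 2 possible intermediate vertex sequences; the minimum is 5, attained along the walk 0 → 0 → 1.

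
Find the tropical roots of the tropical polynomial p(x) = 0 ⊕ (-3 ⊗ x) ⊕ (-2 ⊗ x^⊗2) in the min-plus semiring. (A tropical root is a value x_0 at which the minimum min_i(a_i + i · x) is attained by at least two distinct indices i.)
Roots: {-1, 3}

Each tropical root is a break point of the lower envelope of the lines y = a_i + i · x (there are 3 lines, with slopes 0, 1, ..., 2). Only the lines that attain the minimum somewhere contribute to roots; other lines are dominated. Here the surviving (envelope) indices are i = 2, i = 1, i = 0.
Intersections between consecutive envelope lines give the roots: for adjacent envelope indices i < j the intersection is x = (a_i − a_j) / (j − i). Reading off the sorted break points: {-1, 3}.
Verification: at each break x_0, at least two indices attain the minimum of min_i(a_i + i · x_0).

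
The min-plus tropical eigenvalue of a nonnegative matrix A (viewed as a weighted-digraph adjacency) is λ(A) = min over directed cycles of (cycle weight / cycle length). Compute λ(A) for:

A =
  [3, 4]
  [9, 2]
λ(A) = 2

Enumerate directed cycles and compute their means (weight / length). Sample:
  cycle 0 → 0: weight = 3, length = 1, mean = 3/1 ≈ 3.000
  cycle 1 → 1: weight = 2, length = 1, mean = 2/1 ≈ 2.000
  cycle 0 → 1 → 0: weight = 13, length = 2, mean = 13/2 ≈ 6.500
  cycle 1 → 0 → 1: weight = 13, length = 2, mean = 13/2 ≈ 6.500
Minimum mean = 2.000, attained e.g. along the cycle 1 → 1 with weight 2 and length 1. So λ(A) = 2/1 = 2.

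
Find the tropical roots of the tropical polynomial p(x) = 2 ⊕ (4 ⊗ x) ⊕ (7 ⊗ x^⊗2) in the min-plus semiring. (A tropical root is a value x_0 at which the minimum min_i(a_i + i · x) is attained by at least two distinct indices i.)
Roots: {-3, -2}

Each tropical root is a break point of the lower envelope of the lines y = a_i + i · x (there are 3 lines, with slopes 0, 1, ..., 2). Only the lines that attain the minimum somewhere contribute to roots; other lines are dominated. Here the surviving (envelope) indices are i = 2, i = 1, i = 0.
Intersections between consecutive envelope lines give the roots: for adjacent envelope indices i < j the intersection is x = (a_i − a_j) / (j − i). Reading off the sorted break points: {-3, -2}.
Verification: at each break x_0, at least two indices attain the minimum of min_i(a_i + i · x_0).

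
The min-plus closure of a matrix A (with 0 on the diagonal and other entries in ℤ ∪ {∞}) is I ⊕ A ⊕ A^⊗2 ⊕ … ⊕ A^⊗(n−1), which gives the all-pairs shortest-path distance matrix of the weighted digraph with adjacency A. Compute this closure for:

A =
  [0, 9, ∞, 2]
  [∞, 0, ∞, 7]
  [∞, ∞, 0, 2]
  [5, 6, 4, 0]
Closure =
  [0, 8, 6, 2]
  [12, 0, 11, 7]
  [7, 8, 0, 2]
  [5, 6, 4, 0]

This is the Floyd-Warshall all-pairs shortest-path computation. For each intermediate vertex k = 0, 1, …, 3, update dist[i][j] ← min(dist[i][j], dist[i][k] + dist[k][j]). The final matrix gives, for each (i, j), the minimum total weight of any directed path from i to j (possibly empty when i = j).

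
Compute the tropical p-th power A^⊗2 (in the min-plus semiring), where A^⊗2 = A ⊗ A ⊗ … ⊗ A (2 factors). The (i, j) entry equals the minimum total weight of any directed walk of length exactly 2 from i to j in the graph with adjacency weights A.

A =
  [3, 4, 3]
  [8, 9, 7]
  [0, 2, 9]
A^⊗2 =
  [3, 5, 6]
  [7, 9, 11]
  [3, 4, 3]

Each entry (A^⊗2)_ij equals the minimum over all length-2 walks i = v_0 → v_1 → … → v_2 = j of Σ_t A[v_t][v_{t+1}]. For example, for (i, j) = (0, 2) we minimise over 3 possible intermediate vertex sequences; the minimum is 6, attained along the walk 0 → 0 → 2.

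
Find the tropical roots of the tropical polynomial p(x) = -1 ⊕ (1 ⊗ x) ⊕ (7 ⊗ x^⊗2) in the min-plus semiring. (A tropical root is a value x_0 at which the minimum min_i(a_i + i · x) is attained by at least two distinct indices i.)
Roots: {-6, -2}

Each tropical root is a break point of the lower envelope of the lines y = a_i + i · x (there are 3 lines, with slopes 0, 1, ..., 2). Only the lines that attain the minimum somewhere contribute to roots; other lines are dominated. Here the surviving (envelope) indices are i = 2, i = 1, i = 0.
Intersections between consecutive envelope lines give the roots: for adjacent envelope indices i < j the intersection is x = (a_i − a_j) / (j − i). Reading off the sorted break points: {-6, -2}.
Verification: at each break x_0, at least two indices attain the minimum of min_i(a_i + i · x_0).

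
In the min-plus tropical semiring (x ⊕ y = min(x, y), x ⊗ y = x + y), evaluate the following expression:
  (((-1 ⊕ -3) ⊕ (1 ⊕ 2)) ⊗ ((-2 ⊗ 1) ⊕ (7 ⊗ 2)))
(((-1 ⊕ -3) ⊕ (1 ⊕ 2)) ⊗ ((-2 ⊗ 1) ⊕ (7 ⊗ 2))) = -4

Expand innermost to outermost. Recall ⊕ takes the minimum of its arguments and ⊗ takes their sum. Working out the expression (((-1 ⊕ -3) ⊕ (1 ⊕ 2)) ⊗ ((-2 ⊗ 1) ⊕ (7 ⊗ 2))) gives -4.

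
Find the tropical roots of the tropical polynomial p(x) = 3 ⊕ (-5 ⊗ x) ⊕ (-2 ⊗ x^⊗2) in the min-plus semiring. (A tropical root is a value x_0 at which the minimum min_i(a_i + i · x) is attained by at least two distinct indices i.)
Roots: {-3, 8}

Each tropical root is a break point of the lower envelope of the lines y = a_i + i · x (there are 3 lines, with slopes 0, 1, ..., 2). Only the lines that attain the minimum somewhere contribute to roots; other lines are dominated. Here the surviving (envelope) indices are i = 2, i = 1, i = 0.
Intersections between consecutive envelope lines give the roots: for adjacent envelope indices i < j the intersection is x = (a_i − a_j) / (j − i). Reading off the sorted break points: {-3, 8}.
Verification: at each break x_0, at least two indices attain the minimum of min_i(a_i + i · x_0).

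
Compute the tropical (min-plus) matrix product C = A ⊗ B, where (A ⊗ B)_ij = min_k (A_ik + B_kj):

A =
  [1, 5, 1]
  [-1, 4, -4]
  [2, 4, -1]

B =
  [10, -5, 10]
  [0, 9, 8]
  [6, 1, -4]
A ⊗ B =
  [5, -4, -3]
  [2, -6, -8]
  [4, -3, -5]

Apply the min-plus product entry-by-entry:
  C[0][0] = min over k of (A[0][0] + B[0][0] = 1 + 10 = 11, A[0][1] + B[1][0] = 5 + 0 = 5, A[0][2] + B[2][0] = 1 + 6 = 7) = 5 (attained at k = 1)
  C[0][1] = min over k of (A[0][0] + B[0][1] = 1 + -5 = -4, A[0][1] + B[1][1] = 5 + 9 = 14, A[0][2] + B[2][1] = 1 + 1 = 2) = -4 (attained at k = 0)
  C[0][2] = min over k of (A[0][0] + B[0][2] = 1 + 10 = 11, A[0][1] + B[1][2] = 5 + 8 = 13, A[0][2] + B[2][2] = 1 + -4 = -3) = -3 (attained at k = 2)
  C[1][0] = min over k of (A[1][0] + B[0][0] = -1 + 10 = 9, A[1][1] + B[1][0] = 4 + 0 = 4, A[1][2] + B[2][0] = -4 + 6 = 2) = 2 (attained at k = 2)
  C[1][1] = min over k of (A[1][0] + B[0][1] = -1 + -5 = -6, A[1][1] + B[1][1] = 4 + 9 = 13, A[1][2] + B[2][1] = -4 + 1 = -3) = -6 (attained at k = 0)
  C[1][2] = min over k of (A[1][0] + B[0][2] = -1 + 10 = 9, A[1][1] + B[1][2] = 4 + 8 = 12, A[1][2] + B[2][2] = -4 + -4 = -8) = -8 (attained at k = 2)
  C[2][0] = min over k of (A[2][0] + B[0][0] = 2 + 10 = 12, A[2][1] + B[1][0] = 4 + 0 = 4, A[2][2] + B[2][0] = -1 + 6 = 5) = 4 (attained at k = 1)
  C[2][1] = min over k of (A[2][0] + B[0][1] = 2 + -5 = -3, A[2][1] + B[1][1] = 4 + 9 = 13, A[2][2] + B[2][1] = -1 + 1 = 0) = -3 (attained at k = 0)
  C[2][2] = min over k of (A[2][0] + B[0][2] = 2 + 10 = 12, A[2][1] + B[1][2] = 4 + 8 = 12, A[2][2] + B[2][2] = -1 + -4 = -5) = -5 (attained at k = 2)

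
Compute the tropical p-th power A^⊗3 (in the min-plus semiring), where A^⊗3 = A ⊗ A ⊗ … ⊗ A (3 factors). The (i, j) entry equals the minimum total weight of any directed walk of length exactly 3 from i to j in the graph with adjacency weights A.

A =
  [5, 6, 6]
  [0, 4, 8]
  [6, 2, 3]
A^⊗3 =
  [8, 11, 12]
  [6, 8, 9]
  [5, 8, 8]

Each entry (A^⊗3)_ij equals the minimum over all length-3 walks i = v_0 → v_1 → … → v_3 = j of Σ_t A[v_t][v_{t+1}]. For example, for (i, j) = (0, 2) we minimise over 9 possible intermediate vertex sequences; the minimum is 12, attained along the walk 0 → 1 → 0 → 2.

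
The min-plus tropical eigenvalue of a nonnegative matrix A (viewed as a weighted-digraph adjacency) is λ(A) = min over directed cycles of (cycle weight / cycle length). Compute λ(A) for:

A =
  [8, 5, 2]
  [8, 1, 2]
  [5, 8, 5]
λ(A) = 1

Enumerate directed cycles and compute their means (weight / length). Sample:
  cycle 0 → 0: weight = 8, length = 1, mean = 8/1 ≈ 8.000
  cycle 1 → 1: weight = 1, length = 1, mean = 1/1 ≈ 1.000
  cycle 2 → 2: weight = 5, length = 1, mean = 5/1 ≈ 5.000
  cycle 0 → 1 → 0: weight = 13, length = 2, mean = 13/2 ≈ 6.500
  cycle 0 → 2 → 0: weight = 7, length = 2, mean = 7/2 ≈ 3.500
  cycle 1 → 0 → 1: weight = 13, length = 2, mean = 13/2 ≈ 6.500
Minimum mean = 1.000, attained e.g. along the cycle 1 → 1 with weight 1 and length 1. So λ(A) = 1/1 = 1.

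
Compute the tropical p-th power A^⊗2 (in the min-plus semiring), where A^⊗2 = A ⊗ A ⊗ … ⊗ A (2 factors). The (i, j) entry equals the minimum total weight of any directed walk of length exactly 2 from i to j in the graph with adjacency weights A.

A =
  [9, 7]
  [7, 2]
A^⊗2 =
  [14, 9]
  [9, 4]

Each entry (A^⊗2)_ij equals the minimum over all length-2 walks i = v_0 → v_1 → … → v_2 = j of Σ_t A[v_t][v_{t+1}]. For example, for (i, j) = (0, 1) we minimise over 2 possible intermediate vertex sequences; the minimum is 9, attained along the walk 0 → 1 → 1.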